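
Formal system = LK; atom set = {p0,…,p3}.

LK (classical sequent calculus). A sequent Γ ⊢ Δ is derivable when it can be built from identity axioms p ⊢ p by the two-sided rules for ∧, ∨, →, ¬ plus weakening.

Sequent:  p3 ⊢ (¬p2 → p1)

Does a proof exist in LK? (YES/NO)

Search for a countermodel by truth-table:
  v=0000: Γ:[p3=F] Δ:[(¬p2 → p1)=F] refutes=False
  v=0001: Γ:[p3=T] Δ:[(¬p2 → p1)=F] refutes=True  ← countermodel

Result: NO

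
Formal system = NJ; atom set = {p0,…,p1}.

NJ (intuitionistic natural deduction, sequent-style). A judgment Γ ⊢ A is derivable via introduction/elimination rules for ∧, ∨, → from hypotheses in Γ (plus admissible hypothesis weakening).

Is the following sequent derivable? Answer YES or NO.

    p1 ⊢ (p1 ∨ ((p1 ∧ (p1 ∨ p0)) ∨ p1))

Proof tree:
[∨I₂] p1 ⊢ (p1 ∨ ((p1 ∧ (p1 ∨ p0)) ∨ p1))
  [∨I₁] p1 ⊢ ((p1 ∧ (p1 ∨ p0)) ∨ p1)
    [∧I] p1 ⊢ (p1 ∧ (p1 ∨ p0))
      [Ax] p1 ⊢ p1
      [∨I₁] p1 ⊢ (p1 ∨ p0)
        [Ax] p1 ⊢ p1

Result: YES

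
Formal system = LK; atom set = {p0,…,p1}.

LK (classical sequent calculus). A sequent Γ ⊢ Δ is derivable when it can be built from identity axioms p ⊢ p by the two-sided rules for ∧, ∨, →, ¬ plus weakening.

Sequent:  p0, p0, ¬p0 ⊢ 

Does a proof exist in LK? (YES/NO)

Derivation trace:
[¬L] p0, p0, ¬p0 ⊢ 
  [WL] p0, p0 ⊢ p0
    [Ax] p0 ⊢ p0

Result: YES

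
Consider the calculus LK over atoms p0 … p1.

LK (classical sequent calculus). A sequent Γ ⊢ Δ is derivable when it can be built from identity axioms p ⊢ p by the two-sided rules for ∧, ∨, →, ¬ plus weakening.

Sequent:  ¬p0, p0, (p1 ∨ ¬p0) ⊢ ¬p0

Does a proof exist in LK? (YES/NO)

Derivation trace:
[∨L] ¬p0, p0, (p1 ∨ ¬p0) ⊢ ¬p0
  [WL] p0, ¬p0, p1 ⊢ 
    [¬L] p0, ¬p0 ⊢ 
      [Ax] p0 ⊢ p0
  [¬R] ¬p0 ⊢ ¬p0
    [¬L] p0, ¬p0 ⊢ 
      [Ax] p0 ⊢ p0

Result: YES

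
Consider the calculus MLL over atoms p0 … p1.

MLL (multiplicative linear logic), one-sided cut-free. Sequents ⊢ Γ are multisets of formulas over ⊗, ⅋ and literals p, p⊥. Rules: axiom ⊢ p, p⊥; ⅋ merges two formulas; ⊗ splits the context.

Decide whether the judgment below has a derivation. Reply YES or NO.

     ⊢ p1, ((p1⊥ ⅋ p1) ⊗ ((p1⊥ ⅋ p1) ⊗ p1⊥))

Derivation (root first):
[⊗]  ⊢ p1, ((p1⊥ ⅋ p1) ⊗ ((p1⊥ ⅋ p1) ⊗ p1⊥))
  [⅋]  ⊢ (p1⊥ ⅋ p1)
    [Ax]  ⊢ p1, p1⊥
  [⊗]  ⊢ p1, ((p1⊥ ⅋ p1) ⊗ p1⊥)
    [⅋]  ⊢ (p1⊥ ⅋ p1)
      [Ax]  ⊢ p1, p1⊥
    [Ax]  ⊢ p1, p1⊥

Result: YES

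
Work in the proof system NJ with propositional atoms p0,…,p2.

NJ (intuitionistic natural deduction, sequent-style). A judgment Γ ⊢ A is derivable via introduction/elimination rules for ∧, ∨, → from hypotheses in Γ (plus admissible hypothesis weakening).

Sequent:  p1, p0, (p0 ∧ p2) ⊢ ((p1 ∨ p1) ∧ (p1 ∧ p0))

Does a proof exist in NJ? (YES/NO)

Derivation trace:
[Wk] p1, p0, (p0 ∧ p2) ⊢ ((p1 ∨ p1) ∧ (p1 ∧ p0))
  [∧I] p1, p0 ⊢ ((p1 ∨ p1) ∧ (p1 ∧ p0))
    [∨I₁] p1 ⊢ (p1 ∨ p1)
      [Ax] p1 ⊢ p1
    [∧I] p1, p0 ⊢ (p1 ∧ p0)
      [Ax] p1 ⊢ p1
      [Ax] p0 ⊢ p0

Result: YES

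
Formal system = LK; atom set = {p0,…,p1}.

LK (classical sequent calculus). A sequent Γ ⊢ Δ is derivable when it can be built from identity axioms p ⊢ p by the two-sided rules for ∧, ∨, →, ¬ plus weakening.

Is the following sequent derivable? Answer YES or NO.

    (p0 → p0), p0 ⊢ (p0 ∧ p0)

Derivation trace:
[∧R] (p0 → p0), p0 ⊢ (p0 ∧ p0)
  [Ax] p0 ⊢ p0
  [→L] p0, (p0 → p0) ⊢ p0
    [WL] p0, p0 ⊢ p0
      [Ax] p0 ⊢ p0
    [Ax] p0 ⊢ p0

Result: YES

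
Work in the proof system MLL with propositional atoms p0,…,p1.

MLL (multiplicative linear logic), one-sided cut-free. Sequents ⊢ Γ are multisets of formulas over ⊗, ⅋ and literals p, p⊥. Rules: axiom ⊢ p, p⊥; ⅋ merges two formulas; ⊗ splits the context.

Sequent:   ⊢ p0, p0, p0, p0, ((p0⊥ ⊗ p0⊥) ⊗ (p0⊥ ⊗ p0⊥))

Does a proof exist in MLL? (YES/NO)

Derivation trace:
[⊗]  ⊢ p0, p0, p0, p0, ((p0⊥ ⊗ p0⊥) ⊗ (p0⊥ ⊗ p0⊥))
  [⊗]  ⊢ p0, p0, (p0⊥ ⊗ p0⊥)
    [Ax]  ⊢ p0, p0⊥
    [Ax]  ⊢ p0, p0⊥
  [⊗]  ⊢ p0, p0, (p0⊥ ⊗ p0⊥)
    [Ax]  ⊢ p0, p0⊥
    [Ax]  ⊢ p0, p0⊥

Result: YES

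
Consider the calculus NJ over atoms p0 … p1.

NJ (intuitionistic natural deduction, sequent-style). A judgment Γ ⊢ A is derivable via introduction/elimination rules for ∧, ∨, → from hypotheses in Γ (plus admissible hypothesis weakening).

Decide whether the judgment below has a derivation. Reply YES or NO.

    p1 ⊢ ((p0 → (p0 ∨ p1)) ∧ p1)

Derivation trace:
[∧I] p1 ⊢ ((p0 → (p0 ∨ p1)) ∧ p1)
  [→I]  ⊢ (p0 → (p0 ∨ p1))
    [∨I₁] p0 ⊢ (p0 ∨ p1)
      [Ax] p0 ⊢ p0
  [Ax] p1 ⊢ p1

Result: YES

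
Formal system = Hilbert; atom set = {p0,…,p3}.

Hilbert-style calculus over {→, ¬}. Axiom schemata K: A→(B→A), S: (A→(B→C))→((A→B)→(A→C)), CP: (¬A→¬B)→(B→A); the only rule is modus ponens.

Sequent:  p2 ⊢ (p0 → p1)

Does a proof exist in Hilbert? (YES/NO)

Enumerate valuations to refute Γ ⊢ Δ:
  v=0000: Γ:[p2=F] Δ:[(p0 → p1)=T] refutes=False
  v=0001: Γ:[p2=F] Δ:[(p0 → p1)=T] refutes=False
  v=0010: Γ:[p2=T] Δ:[(p0 → p1)=T] refutes=False
  v=0011: Γ:[p2=T] Δ:[(p0 → p1)=T] refutes=False
  v=0100: Γ:[p2=F] Δ:[(p0 → p1)=T] refutes=False
  v=0101: Γ:[p2=F] Δ:[(p0 → p1)=T] refutes=False
  v=0110: Γ:[p2=T] Δ:[(p0 → p1)=T] refutes=False
  v=0111: Γ:[p2=T] Δ:[(p0 → p1)=T] refutes=False
  v=1000: Γ:[p2=F] Δ:[(p0 → p1)=F] refutes=False
  v=1001: Γ:[p2=F] Δ:[(p0 → p1)=F] refutes=False
  v=1010: Γ:[p2=T] Δ:[(p0 → p1)=F] refutes=True  ← countermodel

Result: NO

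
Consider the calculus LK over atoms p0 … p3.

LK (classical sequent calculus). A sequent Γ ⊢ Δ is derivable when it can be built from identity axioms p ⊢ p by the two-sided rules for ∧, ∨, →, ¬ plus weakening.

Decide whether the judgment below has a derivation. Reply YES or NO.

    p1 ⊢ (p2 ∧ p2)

Search for a countermodel by truth-table:
  v=0000: Γ:[p1=F] Δ:[(p2 ∧ p2)=F] refutes=False
  v=0001: Γ:[p1=F] Δ:[(p2 ∧ p2)=F] refutes=False
  v=0010: Γ:[p1=F] Δ:[(p2 ∧ p2)=T] refutes=False
  v=0011: Γ:[p1=F] Δ:[(p2 ∧ p2)=T] refutes=False
  v=0100: Γ:[p1=T] Δ:[(p2 ∧ p2)=F] refutes=True  ← countermodel

Result: NO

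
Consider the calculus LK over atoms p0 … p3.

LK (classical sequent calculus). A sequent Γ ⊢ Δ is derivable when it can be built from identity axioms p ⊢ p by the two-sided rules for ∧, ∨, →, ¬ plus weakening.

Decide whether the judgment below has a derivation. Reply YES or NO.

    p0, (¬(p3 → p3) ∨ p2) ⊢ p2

Derivation trace:
[∨L] p0, (¬(p3 → p3) ∨ p2) ⊢ p2
  [¬L] p0, ¬(p3 → p3) ⊢ 
    [WL] p0 ⊢ (p3 → p3)
      [→R]  ⊢ (p3 → p3)
        [Ax] p3 ⊢ p3
  [Ax] p2 ⊢ p2

Result: YES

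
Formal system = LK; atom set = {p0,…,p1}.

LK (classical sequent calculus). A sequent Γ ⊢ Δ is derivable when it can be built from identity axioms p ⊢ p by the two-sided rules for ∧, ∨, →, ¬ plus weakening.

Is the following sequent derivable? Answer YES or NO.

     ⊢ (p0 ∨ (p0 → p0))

Proof tree:
[∨R]  ⊢ (p0 ∨ (p0 → p0))
  [→R]  ⊢ p0, (p0 → p0)
    [WR] p0 ⊢ p0, p0
      [Ax] p0 ⊢ p0

Result: YES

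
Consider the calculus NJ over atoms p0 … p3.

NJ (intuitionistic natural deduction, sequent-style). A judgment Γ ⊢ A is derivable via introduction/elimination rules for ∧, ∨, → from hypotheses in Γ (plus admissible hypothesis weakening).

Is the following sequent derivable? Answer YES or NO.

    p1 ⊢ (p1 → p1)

Derivation trace:
[→I] p1 ⊢ (p1 → p1)
  [Wk] p1, p1 ⊢ p1
    [Ax] p1 ⊢ p1

Result: YES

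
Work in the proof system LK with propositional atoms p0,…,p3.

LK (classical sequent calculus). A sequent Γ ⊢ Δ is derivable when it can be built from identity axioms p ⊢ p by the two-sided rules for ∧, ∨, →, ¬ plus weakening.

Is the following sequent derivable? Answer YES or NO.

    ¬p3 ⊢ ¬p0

Enumerate valuations to refute Γ ⊢ Δ:
  v=0000: Γ:[¬p3=T] Δ:[¬p0=T] refutes=False
  v=0001: Γ:[¬p3=F] Δ:[¬p0=T] refutes=False
  v=0010: Γ:[¬p3=T] Δ:[¬p0=T] refutes=False
  v=0011: Γ:[¬p3=F] Δ:[¬p0=T] refutes=False
  v=0100: Γ:[¬p3=T] Δ:[¬p0=T] refutes=False
  v=0101: Γ:[¬p3=F] Δ:[¬p0=T] refutes=False
  v=0110: Γ:[¬p3=T] Δ:[¬p0=T] refutes=False
  v=0111: Γ:[¬p3=F] Δ:[¬p0=T] refutes=False
  v=1000: Γ:[¬p3=T] Δ:[¬p0=F] refutes=True  ← countermodel

Result: NO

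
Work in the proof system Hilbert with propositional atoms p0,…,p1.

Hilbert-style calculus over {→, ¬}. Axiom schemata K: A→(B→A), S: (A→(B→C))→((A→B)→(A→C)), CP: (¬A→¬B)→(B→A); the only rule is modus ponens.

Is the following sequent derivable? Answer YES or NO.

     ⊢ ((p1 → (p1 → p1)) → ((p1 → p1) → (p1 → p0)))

Enumerate valuations to refute Γ ⊢ Δ:
  v=00: Γ:[] Δ:[((p1 → (p1 → p1)) → ((p1 → p1) → (p1 → p0)))=T] refutes=False
  v=01: Γ:[] Δ:[((p1 → (p1 → p1)) → ((p1 → p1) → (p1 → p0)))=F] refutes=True  ← countermodel

Result: NO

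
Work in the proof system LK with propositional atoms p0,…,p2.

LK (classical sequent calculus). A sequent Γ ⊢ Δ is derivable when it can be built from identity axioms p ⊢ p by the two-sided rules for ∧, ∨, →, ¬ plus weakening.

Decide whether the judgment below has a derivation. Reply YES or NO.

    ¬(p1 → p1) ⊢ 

Derivation (root first):
[¬L] ¬(p1 → p1) ⊢ 
  [→R]  ⊢ (p1 → p1)
    [Ax] p1 ⊢ p1

Result: YES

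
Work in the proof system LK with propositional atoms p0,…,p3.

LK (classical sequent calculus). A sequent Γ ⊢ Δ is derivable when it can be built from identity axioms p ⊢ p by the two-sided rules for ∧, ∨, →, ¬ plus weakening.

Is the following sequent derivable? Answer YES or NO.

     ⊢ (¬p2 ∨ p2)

Proof tree:
[∨R]  ⊢ (¬p2 ∨ p2)
  [¬R]  ⊢ p2, ¬p2
    [Ax] p2 ⊢ p2

Result: YES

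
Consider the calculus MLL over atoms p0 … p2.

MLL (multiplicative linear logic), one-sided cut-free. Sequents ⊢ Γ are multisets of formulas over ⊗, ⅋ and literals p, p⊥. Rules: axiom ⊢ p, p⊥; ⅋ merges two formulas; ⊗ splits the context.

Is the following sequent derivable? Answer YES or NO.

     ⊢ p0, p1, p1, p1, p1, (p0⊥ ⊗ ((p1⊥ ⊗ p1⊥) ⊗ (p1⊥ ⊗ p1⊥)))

Proof tree:
[⊗]  ⊢ p0, p1, p1, p1, p1, (p0⊥ ⊗ ((p1⊥ ⊗ p1⊥) ⊗ (p1⊥ ⊗ p1⊥)))
  [Ax]  ⊢ p0, p0⊥
  [⊗]  ⊢ p1, p1, p1, p1, ((p1⊥ ⊗ p1⊥) ⊗ (p1⊥ ⊗ p1⊥))
    [⊗]  ⊢ p1, p1, (p1⊥ ⊗ p1⊥)
      [Ax]  ⊢ p1, p1⊥
      [Ax]  ⊢ p1, p1⊥
    [⊗]  ⊢ p1, p1, (p1⊥ ⊗ p1⊥)
      [Ax]  ⊢ p1, p1⊥
      [Ax]  ⊢ p1, p1⊥

Result: YES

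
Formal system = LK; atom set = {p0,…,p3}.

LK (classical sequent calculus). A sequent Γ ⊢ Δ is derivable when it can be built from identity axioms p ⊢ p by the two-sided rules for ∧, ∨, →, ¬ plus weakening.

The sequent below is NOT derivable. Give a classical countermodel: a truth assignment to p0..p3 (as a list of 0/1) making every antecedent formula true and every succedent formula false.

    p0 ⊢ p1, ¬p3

Enumerate valuations to refute Γ ⊢ Δ:
  v=0000: Γ:[p0=F] Δ:[p1=F, ¬p3=T] refutes=False
  v=0001: Γ:[p0=F] Δ:[p1=F, ¬p3=F] refutes=False
  v=0010: Γ:[p0=F] Δ:[p1=F, ¬p3=T] refutes=False
  v=0011: Γ:[p0=F] Δ:[p1=F, ¬p3=F] refutes=False
  v=0100: Γ:[p0=F] Δ:[p1=T, ¬p3=T] refutes=False
  v=0101: Γ:[p0=F] Δ:[p1=T, ¬p3=F] refutes=False
  v=0110: Γ:[p0=F] Δ:[p1=T, ¬p3=T] refutes=False
  v=0111: Γ:[p0=F] Δ:[p1=T, ¬p3=F] refutes=False
  v=1000: Γ:[p0=T] Δ:[p1=F, ¬p3=T] refutes=False
  v=1001: Γ:[p0=T] Δ:[p1=F, ¬p3=F] refutes=True  ← countermodel

Result: [1, 0, 0, 1]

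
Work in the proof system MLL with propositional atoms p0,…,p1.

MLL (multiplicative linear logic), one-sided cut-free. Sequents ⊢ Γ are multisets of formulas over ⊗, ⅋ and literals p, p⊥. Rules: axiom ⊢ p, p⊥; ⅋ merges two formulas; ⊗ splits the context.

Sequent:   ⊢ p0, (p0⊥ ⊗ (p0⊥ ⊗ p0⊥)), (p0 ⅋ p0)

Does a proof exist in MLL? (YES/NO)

Proof tree:
[⅋]  ⊢ p0, (p0⊥ ⊗ (p0⊥ ⊗ p0⊥)), (p0 ⅋ p0)
  [⊗]  ⊢ p0, p0, p0, (p0⊥ ⊗ (p0⊥ ⊗ p0⊥))
    [Ax]  ⊢ p0, p0⊥
    [⊗]  ⊢ p0, p0, (p0⊥ ⊗ p0⊥)
      [Ax]  ⊢ p0, p0⊥
      [Ax]  ⊢ p0, p0⊥

Result: YES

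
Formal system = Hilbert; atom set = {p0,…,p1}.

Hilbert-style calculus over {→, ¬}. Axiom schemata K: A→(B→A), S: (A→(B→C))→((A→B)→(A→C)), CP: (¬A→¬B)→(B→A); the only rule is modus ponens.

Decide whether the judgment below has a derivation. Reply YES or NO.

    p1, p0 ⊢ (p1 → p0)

Derivation trace:
[MP] p1, p0 ⊢ (p1 → p0)
  [K]  ⊢ (p0 → (p1 → p0))
  [MP] p1, p0 ⊢ p0
    [MP] p0 ⊢ (p1 → p0)
      [K]  ⊢ (p0 → (p1 → p0))
      [Hyp] p0 ⊢ p0
    [Hyp] p1 ⊢ p1

Result: YES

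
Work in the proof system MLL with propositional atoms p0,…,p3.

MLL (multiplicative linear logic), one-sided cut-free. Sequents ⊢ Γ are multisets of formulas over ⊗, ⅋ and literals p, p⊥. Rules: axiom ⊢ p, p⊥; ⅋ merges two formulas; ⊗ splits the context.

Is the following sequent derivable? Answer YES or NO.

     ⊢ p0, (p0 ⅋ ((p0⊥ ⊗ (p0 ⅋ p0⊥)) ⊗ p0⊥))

Derivation (root first):
[⅋]  ⊢ p0, (p0 ⅋ ((p0⊥ ⊗ (p0 ⅋ p0⊥)) ⊗ p0⊥))
  [⊗]  ⊢ p0, p0, ((p0⊥ ⊗ (p0 ⅋ p0⊥)) ⊗ p0⊥)
    [⊗]  ⊢ p0, (p0⊥ ⊗ (p0 ⅋ p0⊥))
      [Ax]  ⊢ p0, p0⊥
      [⅋]  ⊢ (p0 ⅋ p0⊥)
        [Ax]  ⊢ p0, p0⊥
    [Ax]  ⊢ p0, p0⊥

Result: YES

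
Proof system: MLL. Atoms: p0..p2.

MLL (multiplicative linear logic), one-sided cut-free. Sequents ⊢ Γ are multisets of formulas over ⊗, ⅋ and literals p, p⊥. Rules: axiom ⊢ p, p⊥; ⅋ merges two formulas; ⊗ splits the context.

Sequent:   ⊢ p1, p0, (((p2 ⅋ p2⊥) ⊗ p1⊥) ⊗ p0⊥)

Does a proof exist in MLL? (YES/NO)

Derivation trace:
[⊗]  ⊢ p1, p0, (((p2 ⅋ p2⊥) ⊗ p1⊥) ⊗ p0⊥)
  [⊗]  ⊢ p1, ((p2 ⅋ p2⊥) ⊗ p1⊥)
    [⅋]  ⊢ (p2 ⅋ p2⊥)
      [Ax]  ⊢ p2, p2⊥
    [Ax]  ⊢ p1, p1⊥
  [Ax]  ⊢ p0, p0⊥

Result: YES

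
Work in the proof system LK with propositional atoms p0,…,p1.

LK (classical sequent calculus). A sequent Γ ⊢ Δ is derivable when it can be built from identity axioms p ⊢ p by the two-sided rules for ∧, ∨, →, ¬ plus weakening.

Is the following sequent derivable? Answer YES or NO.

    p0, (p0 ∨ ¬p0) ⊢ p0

Proof tree:
[∨L] p0, (p0 ∨ ¬p0) ⊢ p0
  [Ax] p0 ⊢ p0
  [¬L] p0, ¬p0 ⊢ p0
    [WR] p0 ⊢ p0, p0
      [Ax] p0 ⊢ p0

Result: YES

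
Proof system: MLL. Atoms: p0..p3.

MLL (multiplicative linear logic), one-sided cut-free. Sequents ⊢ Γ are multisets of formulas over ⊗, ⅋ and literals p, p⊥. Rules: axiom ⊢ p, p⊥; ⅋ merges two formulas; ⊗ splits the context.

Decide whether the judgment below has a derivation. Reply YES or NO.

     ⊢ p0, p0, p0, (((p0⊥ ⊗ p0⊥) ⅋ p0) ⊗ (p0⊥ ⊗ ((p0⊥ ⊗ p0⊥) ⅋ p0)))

Derivation (root first):
[⊗]  ⊢ p0, p0, p0, (((p0⊥ ⊗ p0⊥) ⅋ p0) ⊗ (p0⊥ ⊗ ((p0⊥ ⊗ p0⊥) ⅋ p0)))
  [⅋]  ⊢ p0, ((p0⊥ ⊗ p0⊥) ⅋ p0)
    [⊗]  ⊢ p0, p0, (p0⊥ ⊗ p0⊥)
      [Ax]  ⊢ p0, p0⊥
      [Ax]  ⊢ p0, p0⊥
  [⊗]  ⊢ p0, p0, (p0⊥ ⊗ ((p0⊥ ⊗ p0⊥) ⅋ p0))
    [Ax]  ⊢ p0, p0⊥
    [⅋]  ⊢ p0, ((p0⊥ ⊗ p0⊥) ⅋ p0)
      [⊗]  ⊢ p0, p0, (p0⊥ ⊗ p0⊥)
        [Ax]  ⊢ p0, p0⊥
        [Ax]  ⊢ p0, p0⊥

Result: YES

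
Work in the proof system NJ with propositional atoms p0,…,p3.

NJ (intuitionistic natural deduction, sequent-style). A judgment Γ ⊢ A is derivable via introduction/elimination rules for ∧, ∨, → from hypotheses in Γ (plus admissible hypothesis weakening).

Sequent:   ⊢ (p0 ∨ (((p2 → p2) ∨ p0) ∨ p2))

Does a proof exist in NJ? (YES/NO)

Derivation (root first):
[∨I₂]  ⊢ (p0 ∨ (((p2 → p2) ∨ p0) ∨ p2))
  [∨I₁]  ⊢ (((p2 → p2) ∨ p0) ∨ p2)
    [∨I₁]  ⊢ ((p2 → p2) ∨ p0)
      [→I]  ⊢ (p2 → p2)
        [Ax] p2 ⊢ p2

Result: YES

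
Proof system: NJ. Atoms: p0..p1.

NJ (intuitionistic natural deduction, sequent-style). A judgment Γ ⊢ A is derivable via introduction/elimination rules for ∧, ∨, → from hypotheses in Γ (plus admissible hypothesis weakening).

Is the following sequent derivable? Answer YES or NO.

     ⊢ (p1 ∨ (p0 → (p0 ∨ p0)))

Proof tree:
[∨I₂]  ⊢ (p1 ∨ (p0 → (p0 ∨ p0)))
  [→I]  ⊢ (p0 → (p0 ∨ p0))
    [∨I₁] p0 ⊢ (p0 ∨ p0)
      [Ax] p0 ⊢ p0

Result: YES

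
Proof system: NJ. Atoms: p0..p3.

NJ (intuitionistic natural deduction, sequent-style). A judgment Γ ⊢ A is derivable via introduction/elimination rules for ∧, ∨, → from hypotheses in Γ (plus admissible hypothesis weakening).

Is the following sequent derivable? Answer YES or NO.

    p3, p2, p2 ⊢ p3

Derivation (root first):
[Wk] p3, p2, p2 ⊢ p3
  [Wk] p3, p2 ⊢ p3
    [Ax] p3 ⊢ p3

Result: YES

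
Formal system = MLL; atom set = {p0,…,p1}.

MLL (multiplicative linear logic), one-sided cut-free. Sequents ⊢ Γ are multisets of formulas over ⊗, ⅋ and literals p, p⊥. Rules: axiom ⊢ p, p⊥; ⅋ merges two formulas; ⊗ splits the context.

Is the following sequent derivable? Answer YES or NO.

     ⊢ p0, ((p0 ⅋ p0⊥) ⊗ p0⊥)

Derivation trace:
[⊗]  ⊢ p0, ((p0 ⅋ p0⊥) ⊗ p0⊥)
  [⅋]  ⊢ (p0 ⅋ p0⊥)
    [Ax]  ⊢ p0, p0⊥
  [Ax]  ⊢ p0, p0⊥

Result: YES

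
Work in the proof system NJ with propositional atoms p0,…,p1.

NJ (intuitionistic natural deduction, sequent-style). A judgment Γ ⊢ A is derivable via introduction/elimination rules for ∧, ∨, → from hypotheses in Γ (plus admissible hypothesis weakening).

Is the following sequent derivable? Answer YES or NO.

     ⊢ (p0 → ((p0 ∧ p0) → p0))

Proof tree:
[→I]  ⊢ (p0 → ((p0 ∧ p0) → p0))
  [→I] p0 ⊢ ((p0 ∧ p0) → p0)
    [Wk] p0, (p0 ∧ p0) ⊢ p0
      [Ax] p0 ⊢ p0

Result: YES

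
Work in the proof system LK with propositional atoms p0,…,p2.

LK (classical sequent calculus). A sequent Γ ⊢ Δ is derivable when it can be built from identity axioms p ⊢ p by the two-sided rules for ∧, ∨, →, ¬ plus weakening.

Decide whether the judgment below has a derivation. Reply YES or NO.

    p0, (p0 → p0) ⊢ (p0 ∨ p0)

Derivation trace:
[∨R] p0, (p0 → p0) ⊢ (p0 ∨ p0)
  [WR] p0, (p0 → p0) ⊢ p0, p0
    [→L] p0, (p0 → p0) ⊢ p0
      [Ax] p0 ⊢ p0
      [Ax] p0 ⊢ p0

Result: YES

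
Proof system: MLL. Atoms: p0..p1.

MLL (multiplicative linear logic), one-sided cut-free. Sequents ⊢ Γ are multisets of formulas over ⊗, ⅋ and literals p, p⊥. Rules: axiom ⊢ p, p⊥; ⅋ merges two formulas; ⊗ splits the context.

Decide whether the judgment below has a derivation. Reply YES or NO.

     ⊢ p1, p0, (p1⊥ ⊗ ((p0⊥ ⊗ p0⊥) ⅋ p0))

Derivation (root first):
[⊗]  ⊢ p1, p0, (p1⊥ ⊗ ((p0⊥ ⊗ p0⊥) ⅋ p0))
  [Ax]  ⊢ p1, p1⊥
  [⅋]  ⊢ p0, ((p0⊥ ⊗ p0⊥) ⅋ p0)
    [⊗]  ⊢ p0, p0, (p0⊥ ⊗ p0⊥)
      [Ax]  ⊢ p0, p0⊥
      [Ax]  ⊢ p0, p0⊥

Result: YES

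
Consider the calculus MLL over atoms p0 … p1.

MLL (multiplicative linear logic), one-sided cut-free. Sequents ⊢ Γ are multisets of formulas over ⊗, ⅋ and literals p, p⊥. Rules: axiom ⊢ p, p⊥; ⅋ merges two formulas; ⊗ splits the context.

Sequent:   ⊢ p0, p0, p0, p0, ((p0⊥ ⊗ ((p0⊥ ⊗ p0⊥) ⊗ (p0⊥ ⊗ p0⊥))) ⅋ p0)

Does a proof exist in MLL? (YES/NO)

Proof tree:
[⅋]  ⊢ p0, p0, p0, p0, ((p0⊥ ⊗ ((p0⊥ ⊗ p0⊥) ⊗ (p0⊥ ⊗ p0⊥))) ⅋ p0)
  [⊗]  ⊢ p0, p0, p0, p0, p0, (p0⊥ ⊗ ((p0⊥ ⊗ p0⊥) ⊗ (p0⊥ ⊗ p0⊥)))
    [Ax]  ⊢ p0, p0⊥
    [⊗]  ⊢ p0, p0, p0, p0, ((p0⊥ ⊗ p0⊥) ⊗ (p0⊥ ⊗ p0⊥))
      [⊗]  ⊢ p0, p0, (p0⊥ ⊗ p0⊥)
        [Ax]  ⊢ p0, p0⊥
        [Ax]  ⊢ p0, p0⊥
      [⊗]  ⊢ p0, p0, (p0⊥ ⊗ p0⊥)
        [Ax]  ⊢ p0, p0⊥
        [Ax]  ⊢ p0, p0⊥

Result: YES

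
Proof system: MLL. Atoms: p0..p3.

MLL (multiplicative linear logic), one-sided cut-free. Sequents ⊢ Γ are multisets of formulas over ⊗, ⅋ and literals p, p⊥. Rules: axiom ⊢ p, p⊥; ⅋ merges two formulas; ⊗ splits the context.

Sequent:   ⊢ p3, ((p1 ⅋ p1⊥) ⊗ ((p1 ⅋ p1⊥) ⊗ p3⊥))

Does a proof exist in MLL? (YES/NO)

Proof tree:
[⊗]  ⊢ p3, ((p1 ⅋ p1⊥) ⊗ ((p1 ⅋ p1⊥) ⊗ p3⊥))
  [⅋]  ⊢ (p1 ⅋ p1⊥)
    [Ax]  ⊢ p1, p1⊥
  [⊗]  ⊢ p3, ((p1 ⅋ p1⊥) ⊗ p3⊥)
    [⅋]  ⊢ (p1 ⅋ p1⊥)
      [Ax]  ⊢ p1, p1⊥
    [Ax]  ⊢ p3, p3⊥

Result: YES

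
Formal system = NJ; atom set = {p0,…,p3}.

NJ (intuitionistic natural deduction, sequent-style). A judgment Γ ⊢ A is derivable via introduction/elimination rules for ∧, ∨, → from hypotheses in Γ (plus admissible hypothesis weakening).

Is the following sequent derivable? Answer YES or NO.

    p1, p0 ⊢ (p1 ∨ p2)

Derivation trace:
[∨I₁] p1, p0 ⊢ (p1 ∨ p2)
  [Wk] p1, p0 ⊢ p1
    [Ax] p1 ⊢ p1

Result: YES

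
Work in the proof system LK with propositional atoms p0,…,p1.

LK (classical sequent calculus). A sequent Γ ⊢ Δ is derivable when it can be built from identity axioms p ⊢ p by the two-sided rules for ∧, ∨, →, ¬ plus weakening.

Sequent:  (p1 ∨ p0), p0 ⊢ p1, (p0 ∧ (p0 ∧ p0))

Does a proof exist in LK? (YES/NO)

Derivation trace:
[∧R] (p1 ∨ p0), p0 ⊢ p1, (p0 ∧ (p0 ∧ p0))
  [Ax] p0 ⊢ p0
  [∨L] (p1 ∨ p0) ⊢ p1, (p0 ∧ p0)
    [Ax] p1 ⊢ p1
    [∧R] p0 ⊢ (p0 ∧ p0)
      [Ax] p0 ⊢ p0
      [Ax] p0 ⊢ p0

Result: YES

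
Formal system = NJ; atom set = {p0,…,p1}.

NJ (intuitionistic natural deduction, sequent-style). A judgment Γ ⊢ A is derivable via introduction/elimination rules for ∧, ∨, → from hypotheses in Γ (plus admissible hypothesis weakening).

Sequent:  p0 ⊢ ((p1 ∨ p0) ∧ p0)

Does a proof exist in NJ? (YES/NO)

Derivation trace:
[∧I] p0 ⊢ ((p1 ∨ p0) ∧ p0)
  [∨I₂] p0 ⊢ (p1 ∨ p0)
    [Ax] p0 ⊢ p0
  [Ax] p0 ⊢ p0

Result: YES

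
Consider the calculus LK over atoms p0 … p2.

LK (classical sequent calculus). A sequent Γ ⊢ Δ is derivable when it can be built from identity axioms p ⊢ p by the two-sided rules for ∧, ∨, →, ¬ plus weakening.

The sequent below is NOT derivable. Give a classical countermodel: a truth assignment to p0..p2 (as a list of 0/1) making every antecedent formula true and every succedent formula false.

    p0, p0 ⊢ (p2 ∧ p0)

Search for a countermodel by truth-table:
  v=000: Γ:[p0=F, p0=F] Δ:[(p2 ∧ p0)=F] refutes=False
  v=001: Γ:[p0=F, p0=F] Δ:[(p2 ∧ p0)=F] refutes=False
  v=010: Γ:[p0=F, p0=F] Δ:[(p2 ∧ p0)=F] refutes=False
  v=011: Γ:[p0=F, p0=F] Δ:[(p2 ∧ p0)=F] refutes=False
  v=100: Γ:[p0=T, p0=T] Δ:[(p2 ∧ p0)=F] refutes=True  ← countermodel

Result: [1, 0, 0]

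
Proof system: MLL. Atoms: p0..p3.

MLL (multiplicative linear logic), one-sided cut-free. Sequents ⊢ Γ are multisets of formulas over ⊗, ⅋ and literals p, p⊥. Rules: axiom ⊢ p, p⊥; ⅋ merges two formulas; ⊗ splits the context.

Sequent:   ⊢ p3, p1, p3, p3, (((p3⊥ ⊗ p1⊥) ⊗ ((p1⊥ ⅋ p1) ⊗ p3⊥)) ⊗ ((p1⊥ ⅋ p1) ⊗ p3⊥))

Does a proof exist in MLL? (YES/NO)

Derivation trace:
[⊗]  ⊢ p3, p1, p3, p3, (((p3⊥ ⊗ p1⊥) ⊗ ((p1⊥ ⅋ p1) ⊗ p3⊥)) ⊗ ((p1⊥ ⅋ p1) ⊗ p3⊥))
  [⊗]  ⊢ p3, p1, p3, ((p3⊥ ⊗ p1⊥) ⊗ ((p1⊥ ⅋ p1) ⊗ p3⊥))
    [⊗]  ⊢ p3, p1, (p3⊥ ⊗ p1⊥)
      [Ax]  ⊢ p3, p3⊥
      [Ax]  ⊢ p1, p1⊥
    [⊗]  ⊢ p3, ((p1⊥ ⅋ p1) ⊗ p3⊥)
      [⅋]  ⊢ (p1⊥ ⅋ p1)
        [Ax]  ⊢ p1, p1⊥
      [Ax]  ⊢ p3, p3⊥
  [⊗]  ⊢ p3, ((p1⊥ ⅋ p1) ⊗ p3⊥)
    [⅋]  ⊢ (p1⊥ ⅋ p1)
      [Ax]  ⊢ p1, p1⊥
    [Ax]  ⊢ p3, p3⊥

Result: YES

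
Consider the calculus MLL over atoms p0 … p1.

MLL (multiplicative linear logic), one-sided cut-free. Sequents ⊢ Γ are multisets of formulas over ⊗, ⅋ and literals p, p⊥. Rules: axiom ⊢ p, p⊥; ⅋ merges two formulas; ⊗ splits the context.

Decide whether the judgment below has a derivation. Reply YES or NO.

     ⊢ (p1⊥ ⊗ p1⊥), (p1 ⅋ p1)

Derivation trace:
[⅋]  ⊢ (p1⊥ ⊗ p1⊥), (p1 ⅋ p1)
  [⊗]  ⊢ p1, p1, (p1⊥ ⊗ p1⊥)
    [Ax]  ⊢ p1, p1⊥
    [Ax]  ⊢ p1, p1⊥

Result: YES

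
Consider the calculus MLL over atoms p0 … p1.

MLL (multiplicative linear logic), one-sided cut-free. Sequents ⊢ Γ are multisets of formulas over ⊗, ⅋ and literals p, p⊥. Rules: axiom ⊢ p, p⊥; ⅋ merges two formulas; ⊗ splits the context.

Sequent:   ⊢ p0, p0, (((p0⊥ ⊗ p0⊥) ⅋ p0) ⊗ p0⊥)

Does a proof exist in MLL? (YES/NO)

Derivation (root first):
[⊗]  ⊢ p0, p0, (((p0⊥ ⊗ p0⊥) ⅋ p0) ⊗ p0⊥)
  [⅋]  ⊢ p0, ((p0⊥ ⊗ p0⊥) ⅋ p0)
    [⊗]  ⊢ p0, p0, (p0⊥ ⊗ p0⊥)
      [Ax]  ⊢ p0, p0⊥
      [Ax]  ⊢ p0, p0⊥
  [Ax]  ⊢ p0, p0⊥

Result: YES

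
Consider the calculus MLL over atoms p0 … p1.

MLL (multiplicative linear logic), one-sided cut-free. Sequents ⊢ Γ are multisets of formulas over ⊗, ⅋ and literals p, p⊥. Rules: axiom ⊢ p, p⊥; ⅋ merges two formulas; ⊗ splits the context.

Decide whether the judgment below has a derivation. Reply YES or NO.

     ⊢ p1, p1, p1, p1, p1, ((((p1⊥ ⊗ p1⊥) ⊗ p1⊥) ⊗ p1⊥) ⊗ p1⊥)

Derivation (root first):
[⊗]  ⊢ p1, p1, p1, p1, p1, ((((p1⊥ ⊗ p1⊥) ⊗ p1⊥) ⊗ p1⊥) ⊗ p1⊥)
  [⊗]  ⊢ p1, p1, p1, p1, (((p1⊥ ⊗ p1⊥) ⊗ p1⊥) ⊗ p1⊥)
    [⊗]  ⊢ p1, p1, p1, ((p1⊥ ⊗ p1⊥) ⊗ p1⊥)
      [⊗]  ⊢ p1, p1, (p1⊥ ⊗ p1⊥)
        [Ax]  ⊢ p1, p1⊥
        [Ax]  ⊢ p1, p1⊥
      [Ax]  ⊢ p1, p1⊥
    [Ax]  ⊢ p1, p1⊥
  [Ax]  ⊢ p1, p1⊥

Result: YES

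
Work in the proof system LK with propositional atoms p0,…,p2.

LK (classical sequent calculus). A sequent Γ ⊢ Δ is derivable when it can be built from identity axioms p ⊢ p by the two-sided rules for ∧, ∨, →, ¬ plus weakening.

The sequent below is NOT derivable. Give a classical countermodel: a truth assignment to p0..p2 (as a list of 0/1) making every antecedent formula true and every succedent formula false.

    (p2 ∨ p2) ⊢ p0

Search for a countermodel by truth-table:
  v=000: Γ:[(p2 ∨ p2)=F] Δ:[p0=F] refutes=False
  v=001: Γ:[(p2 ∨ p2)=T] Δ:[p0=F] refutes=True  ← countermodel

Result: [0, 0, 1]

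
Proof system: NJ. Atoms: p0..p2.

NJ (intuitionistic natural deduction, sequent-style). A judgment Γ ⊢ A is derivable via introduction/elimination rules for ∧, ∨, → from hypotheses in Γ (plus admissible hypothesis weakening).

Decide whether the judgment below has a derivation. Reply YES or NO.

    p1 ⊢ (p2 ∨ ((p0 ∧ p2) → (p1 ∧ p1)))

Derivation trace:
[∨I₂] p1 ⊢ (p2 ∨ ((p0 ∧ p2) → (p1 ∧ p1)))
  [→I] p1 ⊢ ((p0 ∧ p2) → (p1 ∧ p1))
    [Wk] p1, (p0 ∧ p2) ⊢ (p1 ∧ p1)
      [∧I] p1 ⊢ (p1 ∧ p1)
        [Ax] p1 ⊢ p1
        [Ax] p1 ⊢ p1

Result: YES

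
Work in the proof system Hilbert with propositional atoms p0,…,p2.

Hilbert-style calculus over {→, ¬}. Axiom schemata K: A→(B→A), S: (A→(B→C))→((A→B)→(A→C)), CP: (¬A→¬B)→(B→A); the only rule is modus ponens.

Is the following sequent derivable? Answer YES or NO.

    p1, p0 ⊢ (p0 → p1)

Derivation trace:
[MP] p1, p0 ⊢ (p0 → p1)
  [K]  ⊢ (p1 → (p0 → p1))
  [MP] p1, p0 ⊢ p1
    [MP] p1 ⊢ (p0 → p1)
      [K]  ⊢ (p1 → (p0 → p1))
      [Hyp] p1 ⊢ p1
    [Hyp] p0 ⊢ p0

Result: YES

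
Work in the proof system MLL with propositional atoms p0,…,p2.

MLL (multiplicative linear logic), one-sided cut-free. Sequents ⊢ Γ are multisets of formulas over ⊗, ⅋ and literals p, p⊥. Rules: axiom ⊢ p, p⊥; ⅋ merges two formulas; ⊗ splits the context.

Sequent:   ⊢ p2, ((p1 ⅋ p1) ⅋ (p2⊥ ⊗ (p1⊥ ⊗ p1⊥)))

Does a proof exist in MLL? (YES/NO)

Derivation (root first):
[⅋]  ⊢ p2, ((p1 ⅋ p1) ⅋ (p2⊥ ⊗ (p1⊥ ⊗ p1⊥)))
  [⅋]  ⊢ p2, (p2⊥ ⊗ (p1⊥ ⊗ p1⊥)), (p1 ⅋ p1)
    [⊗]  ⊢ p2, p1, p1, (p2⊥ ⊗ (p1⊥ ⊗ p1⊥))
      [Ax]  ⊢ p2, p2⊥
      [⊗]  ⊢ p1, p1, (p1⊥ ⊗ p1⊥)
        [Ax]  ⊢ p1, p1⊥
        [Ax]  ⊢ p1, p1⊥

Result: YES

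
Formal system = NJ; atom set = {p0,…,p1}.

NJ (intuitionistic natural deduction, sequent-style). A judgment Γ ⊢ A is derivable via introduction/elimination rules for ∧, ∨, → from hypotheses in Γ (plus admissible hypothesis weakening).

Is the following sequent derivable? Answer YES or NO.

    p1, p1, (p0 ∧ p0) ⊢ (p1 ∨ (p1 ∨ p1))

Proof tree:
[∨I₂] p1, p1, (p0 ∧ p0) ⊢ (p1 ∨ (p1 ∨ p1))
  [Wk] p1, p1, (p0 ∧ p0) ⊢ (p1 ∨ p1)
    [∨I₂] p1, p1 ⊢ (p1 ∨ p1)
      [Wk] p1, p1 ⊢ p1
        [Ax] p1 ⊢ p1

Result: YES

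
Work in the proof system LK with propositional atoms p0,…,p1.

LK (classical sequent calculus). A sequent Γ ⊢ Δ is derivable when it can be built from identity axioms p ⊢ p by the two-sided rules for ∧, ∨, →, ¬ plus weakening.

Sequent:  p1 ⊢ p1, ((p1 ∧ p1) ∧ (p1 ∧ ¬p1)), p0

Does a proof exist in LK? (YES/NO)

Derivation trace:
[WR] p1 ⊢ p1, ((p1 ∧ p1) ∧ (p1 ∧ ¬p1)), p0
  [∧R] p1 ⊢ p1, ((p1 ∧ p1) ∧ (p1 ∧ ¬p1))
    [∧R] p1 ⊢ (p1 ∧ p1)
      [Ax] p1 ⊢ p1
      [Ax] p1 ⊢ p1
    [∧R] p1 ⊢ p1, (p1 ∧ ¬p1)
      [Ax] p1 ⊢ p1
      [¬R]  ⊢ p1, ¬p1
        [Ax] p1 ⊢ p1

Result: YES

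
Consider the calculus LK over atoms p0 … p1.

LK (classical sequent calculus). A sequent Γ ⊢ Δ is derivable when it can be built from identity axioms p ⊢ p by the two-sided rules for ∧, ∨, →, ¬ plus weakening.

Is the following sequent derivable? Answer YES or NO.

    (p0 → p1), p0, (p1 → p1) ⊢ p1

Proof tree:
[→L] (p0 → p1), p0, (p1 → p1) ⊢ p1
  [→L] p0, (p0 → p1) ⊢ p1
    [Ax] p0 ⊢ p0
    [Ax] p1 ⊢ p1
  [Ax] p1 ⊢ p1

Result: YES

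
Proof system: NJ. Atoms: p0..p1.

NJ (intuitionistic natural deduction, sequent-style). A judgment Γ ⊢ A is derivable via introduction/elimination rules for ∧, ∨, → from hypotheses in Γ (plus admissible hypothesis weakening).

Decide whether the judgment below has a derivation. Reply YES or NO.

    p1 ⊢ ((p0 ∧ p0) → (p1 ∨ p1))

Proof tree:
[→I] p1 ⊢ ((p0 ∧ p0) → (p1 ∨ p1))
  [Wk] p1, (p0 ∧ p0) ⊢ (p1 ∨ p1)
    [∨I₁] p1 ⊢ (p1 ∨ p1)
      [Ax] p1 ⊢ p1

Result: YES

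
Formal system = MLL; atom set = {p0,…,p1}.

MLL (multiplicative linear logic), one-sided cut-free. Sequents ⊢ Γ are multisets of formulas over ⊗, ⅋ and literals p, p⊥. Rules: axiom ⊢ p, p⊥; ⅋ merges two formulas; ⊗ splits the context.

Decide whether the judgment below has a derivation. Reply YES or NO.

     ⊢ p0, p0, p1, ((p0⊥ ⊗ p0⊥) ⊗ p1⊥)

Derivation (root first):
[⊗]  ⊢ p0, p0, p1, ((p0⊥ ⊗ p0⊥) ⊗ p1⊥)
  [⊗]  ⊢ p0, p0, (p0⊥ ⊗ p0⊥)
    [Ax]  ⊢ p0, p0⊥
    [Ax]  ⊢ p0, p0⊥
  [Ax]  ⊢ p1, p1⊥

Result: YES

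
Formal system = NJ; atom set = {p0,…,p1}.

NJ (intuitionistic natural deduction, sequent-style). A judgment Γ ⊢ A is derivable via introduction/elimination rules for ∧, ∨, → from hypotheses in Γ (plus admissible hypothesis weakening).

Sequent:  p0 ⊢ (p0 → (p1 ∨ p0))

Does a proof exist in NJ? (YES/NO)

Derivation trace:
[→I] p0 ⊢ (p0 → (p1 ∨ p0))
  [∨I₂] p0, p0 ⊢ (p1 ∨ p0)
    [Wk] p0, p0 ⊢ p0
      [Ax] p0 ⊢ p0

Result: YES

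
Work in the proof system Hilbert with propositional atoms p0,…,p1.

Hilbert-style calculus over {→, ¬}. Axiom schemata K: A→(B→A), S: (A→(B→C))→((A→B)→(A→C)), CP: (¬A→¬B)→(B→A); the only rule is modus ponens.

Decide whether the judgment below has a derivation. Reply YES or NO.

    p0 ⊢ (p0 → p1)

Enumerate valuations to refute Γ ⊢ Δ:
  v=00: Γ:[p0=F] Δ:[(p0 → p1)=T] refutes=False
  v=01: Γ:[p0=F] Δ:[(p0 → p1)=T] refutes=False
  v=10: Γ:[p0=T] Δ:[(p0 → p1)=F] refutes=True  ← countermodel

Result: NO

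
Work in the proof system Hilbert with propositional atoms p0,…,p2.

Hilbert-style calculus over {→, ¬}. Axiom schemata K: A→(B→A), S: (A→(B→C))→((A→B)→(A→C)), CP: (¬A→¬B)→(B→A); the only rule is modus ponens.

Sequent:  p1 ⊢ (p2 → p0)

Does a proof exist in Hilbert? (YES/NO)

Search for a countermodel by truth-table:
  v=000: Γ:[p1=F] Δ:[(p2 → p0)=T] refutes=False
  v=001: Γ:[p1=F] Δ:[(p2 → p0)=F] refutes=False
  v=010: Γ:[p1=T] Δ:[(p2 → p0)=T] refutes=False
  v=011: Γ:[p1=T] Δ:[(p2 → p0)=F] refutes=True  ← countermodel

Result: NO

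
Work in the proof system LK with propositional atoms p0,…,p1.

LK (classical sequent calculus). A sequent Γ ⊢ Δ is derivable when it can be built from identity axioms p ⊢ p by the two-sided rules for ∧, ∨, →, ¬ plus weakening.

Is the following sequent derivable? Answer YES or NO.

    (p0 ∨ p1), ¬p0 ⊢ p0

Enumerate valuations to refute Γ ⊢ Δ:
  v=00: Γ:[(p0 ∨ p1)=F, ¬p0=T] Δ:[p0=F] refutes=False
  v=01: Γ:[(p0 ∨ p1)=T, ¬p0=T] Δ:[p0=F] refutes=True  ← countermodel

Result: NO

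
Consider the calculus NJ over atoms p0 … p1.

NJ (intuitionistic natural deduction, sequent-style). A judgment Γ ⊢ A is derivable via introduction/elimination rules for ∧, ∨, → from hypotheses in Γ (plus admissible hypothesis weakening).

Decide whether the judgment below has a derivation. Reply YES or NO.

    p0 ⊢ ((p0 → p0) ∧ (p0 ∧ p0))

Derivation trace:
[∧I] p0 ⊢ ((p0 → p0) ∧ (p0 ∧ p0))
  [→I]  ⊢ (p0 → p0)
    [Ax] p0 ⊢ p0
  [∧I] p0 ⊢ (p0 ∧ p0)
    [Ax] p0 ⊢ p0
    [Ax] p0 ⊢ p0

Result: YES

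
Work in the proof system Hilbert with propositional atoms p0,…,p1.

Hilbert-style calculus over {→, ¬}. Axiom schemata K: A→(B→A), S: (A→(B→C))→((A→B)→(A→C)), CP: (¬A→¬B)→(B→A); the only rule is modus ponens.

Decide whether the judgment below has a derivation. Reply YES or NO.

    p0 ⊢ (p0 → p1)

Enumerate valuations to refute Γ ⊢ Δ:
  v=00: Γ:[p0=F] Δ:[(p0 → p1)=T] refutes=False
  v=01: Γ:[p0=F] Δ:[(p0 → p1)=T] refutes=False
  v=10: Γ:[p0=T] Δ:[(p0 → p1)=F] refutes=True  ← countermodel

Result: NO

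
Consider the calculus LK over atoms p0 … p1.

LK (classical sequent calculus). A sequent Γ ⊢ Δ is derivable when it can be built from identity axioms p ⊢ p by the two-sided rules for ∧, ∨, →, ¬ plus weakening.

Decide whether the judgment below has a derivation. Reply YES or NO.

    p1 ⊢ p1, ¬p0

Proof tree:
[¬R] p1 ⊢ p1, ¬p0
  [WL] p1, p0 ⊢ p1
    [Ax] p1 ⊢ p1

Result: YES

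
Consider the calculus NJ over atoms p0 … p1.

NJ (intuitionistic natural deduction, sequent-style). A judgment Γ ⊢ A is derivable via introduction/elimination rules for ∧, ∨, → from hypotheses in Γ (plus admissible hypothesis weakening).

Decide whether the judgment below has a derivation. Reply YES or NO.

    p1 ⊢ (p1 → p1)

Derivation trace:
[→I] p1 ⊢ (p1 → p1)
  [Wk] p1, p1 ⊢ p1
    [Ax] p1 ⊢ p1

Result: YES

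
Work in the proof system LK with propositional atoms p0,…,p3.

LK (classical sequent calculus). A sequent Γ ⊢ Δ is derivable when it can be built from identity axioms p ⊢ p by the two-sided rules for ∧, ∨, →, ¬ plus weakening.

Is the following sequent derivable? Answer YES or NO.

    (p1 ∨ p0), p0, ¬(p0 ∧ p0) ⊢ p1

Derivation trace:
[¬L] (p1 ∨ p0), p0, ¬(p0 ∧ p0) ⊢ p1
  [∧R] (p1 ∨ p0), p0 ⊢ p1, (p0 ∧ p0)
    [Ax] p0 ⊢ p0
    [∨L] (p1 ∨ p0) ⊢ p1, p0
      [Ax] p1 ⊢ p1
      [Ax] p0 ⊢ p0

Result: YES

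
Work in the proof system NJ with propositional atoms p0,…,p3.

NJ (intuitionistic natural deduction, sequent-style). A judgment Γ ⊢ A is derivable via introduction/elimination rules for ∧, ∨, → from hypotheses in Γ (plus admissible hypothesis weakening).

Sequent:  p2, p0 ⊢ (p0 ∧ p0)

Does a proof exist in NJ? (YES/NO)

Proof tree:
[∧I] p2, p0 ⊢ (p0 ∧ p0)
  [Ax] p0 ⊢ p0
  [Wk] p0, p2 ⊢ p0
    [Ax] p0 ⊢ p0

Result: YES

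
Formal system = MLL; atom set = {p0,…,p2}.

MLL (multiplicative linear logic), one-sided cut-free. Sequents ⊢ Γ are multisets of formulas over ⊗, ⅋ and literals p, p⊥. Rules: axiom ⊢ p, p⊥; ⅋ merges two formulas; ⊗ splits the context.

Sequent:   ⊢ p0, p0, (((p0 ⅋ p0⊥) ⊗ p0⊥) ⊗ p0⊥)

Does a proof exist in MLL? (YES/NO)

Proof tree:
[⊗]  ⊢ p0, p0, (((p0 ⅋ p0⊥) ⊗ p0⊥) ⊗ p0⊥)
  [⊗]  ⊢ p0, ((p0 ⅋ p0⊥) ⊗ p0⊥)
    [⅋]  ⊢ (p0 ⅋ p0⊥)
      [Ax]  ⊢ p0, p0⊥
    [Ax]  ⊢ p0, p0⊥
  [Ax]  ⊢ p0, p0⊥

Result: YES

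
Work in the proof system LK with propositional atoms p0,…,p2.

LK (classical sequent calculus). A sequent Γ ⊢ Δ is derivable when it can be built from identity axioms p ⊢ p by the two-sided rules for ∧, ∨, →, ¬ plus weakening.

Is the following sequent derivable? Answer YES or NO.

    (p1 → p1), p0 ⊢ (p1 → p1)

Derivation (root first):
[WL] (p1 → p1), p0 ⊢ (p1 → p1)
  [→R] (p1 → p1) ⊢ (p1 → p1)
    [→L] p1, (p1 → p1) ⊢ p1
      [Ax] p1 ⊢ p1
      [Ax] p1 ⊢ p1

Result: YES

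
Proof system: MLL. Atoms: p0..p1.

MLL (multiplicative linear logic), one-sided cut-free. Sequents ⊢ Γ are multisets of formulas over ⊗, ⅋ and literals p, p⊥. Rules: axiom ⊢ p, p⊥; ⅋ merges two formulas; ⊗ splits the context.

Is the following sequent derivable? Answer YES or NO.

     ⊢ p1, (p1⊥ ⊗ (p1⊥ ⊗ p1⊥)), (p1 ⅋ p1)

Derivation trace:
[⅋]  ⊢ p1, (p1⊥ ⊗ (p1⊥ ⊗ p1⊥)), (p1 ⅋ p1)
  [⊗]  ⊢ p1, p1, p1, (p1⊥ ⊗ (p1⊥ ⊗ p1⊥))
    [Ax]  ⊢ p1, p1⊥
    [⊗]  ⊢ p1, p1, (p1⊥ ⊗ p1⊥)
      [Ax]  ⊢ p1, p1⊥
      [Ax]  ⊢ p1, p1⊥

Result: YES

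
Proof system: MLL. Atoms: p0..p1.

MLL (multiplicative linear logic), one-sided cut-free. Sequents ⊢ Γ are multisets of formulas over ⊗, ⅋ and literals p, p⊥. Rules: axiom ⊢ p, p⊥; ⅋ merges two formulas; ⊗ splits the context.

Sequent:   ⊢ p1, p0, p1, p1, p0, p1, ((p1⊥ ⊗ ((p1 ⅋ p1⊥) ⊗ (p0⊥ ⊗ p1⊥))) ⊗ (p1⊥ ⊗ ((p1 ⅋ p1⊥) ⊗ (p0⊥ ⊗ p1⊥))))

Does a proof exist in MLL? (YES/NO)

Derivation (root first):
[⊗]  ⊢ p1, p0, p1, p1, p0, p1, ((p1⊥ ⊗ ((p1 ⅋ p1⊥) ⊗ (p0⊥ ⊗ p1⊥))) ⊗ (p1⊥ ⊗ ((p1 ⅋ p1⊥) ⊗ (p0⊥ ⊗ p1⊥))))
  [⊗]  ⊢ p1, p0, p1, (p1⊥ ⊗ ((p1 ⅋ p1⊥) ⊗ (p0⊥ ⊗ p1⊥)))
    [Ax]  ⊢ p1, p1⊥
    [⊗]  ⊢ p0, p1, ((p1 ⅋ p1⊥) ⊗ (p0⊥ ⊗ p1⊥))
      [⅋]  ⊢ (p1 ⅋ p1⊥)
        [Ax]  ⊢ p1, p1⊥
      [⊗]  ⊢ p0, p1, (p0⊥ ⊗ p1⊥)
        [Ax]  ⊢ p0, p0⊥
        [Ax]  ⊢ p1, p1⊥
  [⊗]  ⊢ p1, p0, p1, (p1⊥ ⊗ ((p1 ⅋ p1⊥) ⊗ (p0⊥ ⊗ p1⊥)))
    [Ax]  ⊢ p1, p1⊥
    [⊗]  ⊢ p0, p1, ((p1 ⅋ p1⊥) ⊗ (p0⊥ ⊗ p1⊥))
      [⅋]  ⊢ (p1 ⅋ p1⊥)
        [Ax]  ⊢ p1, p1⊥
      [⊗]  ⊢ p0, p1, (p0⊥ ⊗ p1⊥)
        [Ax]  ⊢ p0, p0⊥
        [Ax]  ⊢ p1, p1⊥

Result: YES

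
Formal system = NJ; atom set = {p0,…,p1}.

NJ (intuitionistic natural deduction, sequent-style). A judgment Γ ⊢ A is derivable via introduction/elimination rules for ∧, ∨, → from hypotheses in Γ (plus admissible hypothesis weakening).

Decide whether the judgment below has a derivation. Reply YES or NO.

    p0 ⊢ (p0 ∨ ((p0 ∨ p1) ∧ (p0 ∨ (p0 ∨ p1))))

Derivation (root first):
[∨I₂] p0 ⊢ (p0 ∨ ((p0 ∨ p1) ∧ (p0 ∨ (p0 ∨ p1))))
  [∧I] p0 ⊢ ((p0 ∨ p1) ∧ (p0 ∨ (p0 ∨ p1)))
    [∨I₁] p0 ⊢ (p0 ∨ p1)
      [Ax] p0 ⊢ p0
    [∨I₂] p0 ⊢ (p0 ∨ (p0 ∨ p1))
      [∨I₁] p0 ⊢ (p0 ∨ p1)
        [Ax] p0 ⊢ p0

Result: YES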